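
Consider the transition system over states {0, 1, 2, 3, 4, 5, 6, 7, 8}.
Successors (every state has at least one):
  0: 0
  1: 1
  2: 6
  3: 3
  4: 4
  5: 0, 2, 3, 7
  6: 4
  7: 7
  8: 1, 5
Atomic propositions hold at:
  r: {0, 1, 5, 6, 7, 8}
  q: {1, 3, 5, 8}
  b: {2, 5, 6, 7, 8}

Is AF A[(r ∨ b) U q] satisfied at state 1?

Yes

Sat(r ∨ b) = {0, 1, 2, 5, 6, 7, 8}
A[(r ∨ b) U q]: least fixpoint, start Z0 = Sat(q) = {1, 3, 5, 8}, add states in Sat(r ∨ b) with every successor in Z. Already a fixed point.
Sat(A[(r ∨ b) U q]) = {1, 3, 5, 8}
AF A[(r ∨ b) U q]: least fixpoint, start Z0 = {1, 3, 5, 8}, add states with every successor in Z. Already a fixed point.
Sat(AF A[(r ∨ b) U q]) = {1, 3, 5, 8}
1 ∈ Sat(AF A[(r ∨ b) U q]) = {1, 3, 5, 8}, so the formula holds at 1.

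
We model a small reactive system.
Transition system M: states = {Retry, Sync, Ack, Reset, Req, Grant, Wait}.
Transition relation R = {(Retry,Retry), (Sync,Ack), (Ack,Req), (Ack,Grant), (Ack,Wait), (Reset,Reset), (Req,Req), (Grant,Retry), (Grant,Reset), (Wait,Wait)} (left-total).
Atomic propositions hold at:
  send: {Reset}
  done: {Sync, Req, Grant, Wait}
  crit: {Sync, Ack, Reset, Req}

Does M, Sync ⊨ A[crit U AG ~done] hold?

Sat(~done) = {Retry, Ack, Reset}
AG ~done: greatest fixpoint, start Z0 = {Retry, Ack, Reset}, keep only states in Sat with every successor in Z. Z1 = {Retry, Reset}; fixed.
Sat(AG ~done) = {Retry, Reset}
A[crit U AG ~done]: least fixpoint, start Z0 = Sat(AG ~done) = {Retry, Reset}, add states in Sat(crit) with every successor in Z. Already a fixed point.
Sat(A[crit U AG ~done]) = {Retry, Reset}
Sync ∉ Sat(A[crit U AG ~done]) = {Retry, Reset}, so the formula does not hold at Sync.

No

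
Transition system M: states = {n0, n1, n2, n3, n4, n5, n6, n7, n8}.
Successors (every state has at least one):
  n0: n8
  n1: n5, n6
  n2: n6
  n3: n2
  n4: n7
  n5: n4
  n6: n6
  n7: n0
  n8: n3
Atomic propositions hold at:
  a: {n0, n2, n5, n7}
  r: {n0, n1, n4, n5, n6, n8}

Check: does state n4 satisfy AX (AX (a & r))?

Sat(a & r) = {n0, n5}
Sat(AX (a & r)) = {s : every successor in {n0, n5}} = {n7}
Sat(AX (AX (a & r))) = {s : every successor in {n7}} = {n4}
n4 ∈ Sat(AX (AX (a & r))) = {n4}, so the formula holds at n4.

Yes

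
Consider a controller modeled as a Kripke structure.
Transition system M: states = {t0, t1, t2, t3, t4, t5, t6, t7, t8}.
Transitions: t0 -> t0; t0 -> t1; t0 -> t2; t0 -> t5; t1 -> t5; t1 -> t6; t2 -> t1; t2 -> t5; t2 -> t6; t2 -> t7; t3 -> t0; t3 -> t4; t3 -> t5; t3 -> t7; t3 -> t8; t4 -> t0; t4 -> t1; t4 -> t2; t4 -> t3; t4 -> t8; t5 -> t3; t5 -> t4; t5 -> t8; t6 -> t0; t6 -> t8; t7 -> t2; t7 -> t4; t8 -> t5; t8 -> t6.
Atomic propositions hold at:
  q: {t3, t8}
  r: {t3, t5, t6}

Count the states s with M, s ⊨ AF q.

AF q: least fixpoint, start Z0 = {t3, t8}, add states with every successor in Z. Already a fixed point.
Sat(AF q) = {t3, t8}
|Sat(AF q)| = |{t3, t8}| = 2.

2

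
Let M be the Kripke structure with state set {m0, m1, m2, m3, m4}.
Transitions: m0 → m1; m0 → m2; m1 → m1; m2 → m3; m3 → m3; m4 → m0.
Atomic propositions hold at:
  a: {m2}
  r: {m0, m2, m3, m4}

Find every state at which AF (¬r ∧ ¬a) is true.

{m1}

Sat(¬r) = {m1}
Sat(¬a) = {m0, m1, m3, m4}
Sat(¬r ∧ ¬a) = {m1}
AF (¬r ∧ ¬a): least fixpoint, start Z0 = {m1}, add states with every successor in Z. Already a fixed point.
Sat(AF (¬r ∧ ¬a)) = {m1}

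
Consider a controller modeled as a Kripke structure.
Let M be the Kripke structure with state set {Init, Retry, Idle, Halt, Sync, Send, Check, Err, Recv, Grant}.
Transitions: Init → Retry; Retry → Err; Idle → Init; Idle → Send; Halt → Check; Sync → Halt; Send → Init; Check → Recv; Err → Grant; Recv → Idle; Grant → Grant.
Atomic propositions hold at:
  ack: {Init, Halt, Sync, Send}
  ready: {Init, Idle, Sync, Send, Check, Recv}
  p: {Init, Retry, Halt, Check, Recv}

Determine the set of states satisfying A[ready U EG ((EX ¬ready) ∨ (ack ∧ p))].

{Init, Retry, Idle, Send, Check, Err, Recv, Grant}

Sat(¬ready) = {Retry, Halt, Err, Grant}
Sat(EX ¬ready) = {s : some successor in {Retry, Halt, Err, Grant}} = {Init, Retry, Sync, Err, Grant}
Sat(ack ∧ p) = {Init, Halt}
Sat((EX ¬ready) ∨ (ack ∧ p)) = {Init, Retry, Halt, Sync, Err, Grant}
EG ((EX ¬ready) ∨ (ack ∧ p)): greatest fixpoint, start Z0 = {Init, Retry, Halt, Sync, Err, Grant}, keep only states in Sat with some successor in Z. Z1 = {Init, Retry, Sync, Err, Grant}; Z2 = {Init, Retry, Err, Grant}; fixed.
Sat(EG ((EX ¬ready) ∨ (ack ∧ p))) = {Init, Retry, Err, Grant}
A[ready U EG ((EX ¬ready) ∨ (ack ∧ p))]: least fixpoint, start Z0 = Sat(EG ((EX ¬ready) ∨ (ack ∧ p))) = {Init, Retry, Err, Grant}, add states in Sat(ready) with every successor in Z. Z1 = {Init, Retry, Send, Err, Grant}; Z2 = {Init, Retry, Idle, Send, Err, Grant}; Z3 = {Init, Retry, Idle, Send, Err, Recv, Grant}; Z4 = {Init, Retry, Idle, Send, Check, Err, Recv, Grant}; fixed.
Sat(A[ready U EG ((EX ¬ready) ∨ (ack ∧ p))]) = {Init, Retry, Idle, Send, Check, Err, Recv, Grant}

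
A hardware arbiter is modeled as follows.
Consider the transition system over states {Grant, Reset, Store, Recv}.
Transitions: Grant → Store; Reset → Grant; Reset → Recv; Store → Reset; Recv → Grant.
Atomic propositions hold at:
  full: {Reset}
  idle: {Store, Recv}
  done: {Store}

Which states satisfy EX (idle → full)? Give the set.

Sat(idle → full) = {Grant, Reset}
Sat(EX (idle → full)) = {s : some successor in {Grant, Reset}} = {Reset, Store, Recv}

{Reset, Store, Recv}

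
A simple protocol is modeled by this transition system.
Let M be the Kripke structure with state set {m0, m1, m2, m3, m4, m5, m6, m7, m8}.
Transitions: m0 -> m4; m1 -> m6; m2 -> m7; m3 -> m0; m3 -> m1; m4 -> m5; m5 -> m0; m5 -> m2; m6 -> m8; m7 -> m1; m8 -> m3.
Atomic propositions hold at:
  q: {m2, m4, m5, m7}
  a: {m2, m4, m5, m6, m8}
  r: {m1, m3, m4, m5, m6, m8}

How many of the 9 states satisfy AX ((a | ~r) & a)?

Sat(~r) = {m0, m2, m7}
Sat(a | ~r) = {m0, m2, m4, m5, m6, m7, m8}
Sat((a | ~r) & a) = {m2, m4, m5, m6, m8}
Sat(AX ((a | ~r) & a)) = {s : every successor in {m2, m4, m5, m6, m8}} = {m0, m1, m4, m6}
|Sat(AX ((a | ~r) & a))| = |{m0, m1, m4, m6}| = 4.

4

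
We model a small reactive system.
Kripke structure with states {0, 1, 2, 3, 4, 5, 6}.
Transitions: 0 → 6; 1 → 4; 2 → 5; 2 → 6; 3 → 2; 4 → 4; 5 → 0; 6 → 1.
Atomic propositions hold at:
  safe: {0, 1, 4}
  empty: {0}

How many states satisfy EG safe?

2

EG safe: greatest fixpoint, start Z0 = {0, 1, 4}, keep only states in Sat with some successor in Z. Z1 = {1, 4}; fixed.
Sat(EG safe) = {1, 4}
|Sat(EG safe)| = |{1, 4}| = 2.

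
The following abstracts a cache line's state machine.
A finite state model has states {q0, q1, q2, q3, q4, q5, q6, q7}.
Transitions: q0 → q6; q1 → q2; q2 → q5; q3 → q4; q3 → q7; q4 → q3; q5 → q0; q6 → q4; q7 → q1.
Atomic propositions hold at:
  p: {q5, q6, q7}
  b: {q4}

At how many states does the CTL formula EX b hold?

2

Sat(EX b) = {s : some successor in {q4}} = {q3, q6}
|Sat(EX b)| = |{q3, q6}| = 2.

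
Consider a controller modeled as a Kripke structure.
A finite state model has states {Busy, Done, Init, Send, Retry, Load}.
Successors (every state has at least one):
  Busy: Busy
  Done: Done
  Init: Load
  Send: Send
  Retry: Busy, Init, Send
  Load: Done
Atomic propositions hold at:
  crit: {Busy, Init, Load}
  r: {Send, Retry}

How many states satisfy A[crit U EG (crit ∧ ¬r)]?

1

Sat(¬r) = {Busy, Done, Init, Load}
Sat(crit ∧ ¬r) = {Busy, Init, Load}
EG (crit ∧ ¬r): greatest fixpoint, start Z0 = {Busy, Init, Load}, keep only states in Sat with some successor in Z. Z1 = {Busy, Init}; Z2 = {Busy}; fixed.
Sat(EG (crit ∧ ¬r)) = {Busy}
A[crit U EG (crit ∧ ¬r)]: least fixpoint, start Z0 = Sat(EG (crit ∧ ¬r)) = {Busy}, add states in Sat(crit) with every successor in Z. Already a fixed point.
Sat(A[crit U EG (crit ∧ ¬r)]) = {Busy}
|Sat(A[crit U EG (crit ∧ ¬r)])| = |{Busy}| = 1.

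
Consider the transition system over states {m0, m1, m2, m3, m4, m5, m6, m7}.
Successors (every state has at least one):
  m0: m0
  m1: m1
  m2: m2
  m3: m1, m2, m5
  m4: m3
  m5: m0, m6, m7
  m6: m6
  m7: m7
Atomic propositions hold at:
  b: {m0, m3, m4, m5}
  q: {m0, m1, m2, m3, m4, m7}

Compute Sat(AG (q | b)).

Sat(q | b) = {m0, m1, m2, m3, m4, m5, m7}
AG (q | b): greatest fixpoint, start Z0 = {m0, m1, m2, m3, m4, m5, m7}, keep only states in Sat with every successor in Z. Z1 = {m0, m1, m2, m3, m4, m7}; Z2 = {m0, m1, m2, m4, m7}; Z3 = {m0, m1, m2, m7}; fixed.
Sat(AG (q | b)) = {m0, m1, m2, m7}

{m0, m1, m2, m7}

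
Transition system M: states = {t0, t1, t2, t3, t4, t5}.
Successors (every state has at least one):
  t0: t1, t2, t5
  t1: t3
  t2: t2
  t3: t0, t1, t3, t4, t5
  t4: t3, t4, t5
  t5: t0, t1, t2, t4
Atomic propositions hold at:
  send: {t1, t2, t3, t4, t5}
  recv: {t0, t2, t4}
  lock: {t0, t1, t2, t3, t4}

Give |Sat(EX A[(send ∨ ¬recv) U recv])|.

Sat(¬recv) = {t1, t3, t5}
Sat(send ∨ ¬recv) = {t1, t2, t3, t4, t5}
A[(send ∨ ¬recv) U recv]: least fixpoint, start Z0 = Sat(recv) = {t0, t2, t4}, add states in Sat(send ∨ ¬recv) with every successor in Z. Already a fixed point.
Sat(A[(send ∨ ¬recv) U recv]) = {t0, t2, t4}
Sat(EX A[(send ∨ ¬recv) U recv]) = {s : some successor in {t0, t2, t4}} = {t0, t2, t3, t4, t5}
|Sat(EX A[(send ∨ ¬recv) U recv])| = |{t0, t2, t3, t4, t5}| = 5.

5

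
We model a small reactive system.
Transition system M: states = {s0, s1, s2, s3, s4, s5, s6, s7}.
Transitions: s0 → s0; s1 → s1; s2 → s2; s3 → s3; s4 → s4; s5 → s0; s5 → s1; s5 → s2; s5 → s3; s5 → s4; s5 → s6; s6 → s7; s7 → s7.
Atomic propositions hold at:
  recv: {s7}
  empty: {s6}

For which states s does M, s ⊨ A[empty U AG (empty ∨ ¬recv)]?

Sat(¬recv) = {s0, s1, s2, s3, s4, s5, s6}
Sat(empty ∨ ¬recv) = {s0, s1, s2, s3, s4, s5, s6}
AG (empty ∨ ¬recv): greatest fixpoint, start Z0 = {s0, s1, s2, s3, s4, s5, s6}, keep only states in Sat with every successor in Z. Z1 = {s0, s1, s2, s3, s4, s5}; Z2 = {s0, s1, s2, s3, s4}; fixed.
Sat(AG (empty ∨ ¬recv)) = {s0, s1, s2, s3, s4}
A[empty U AG (empty ∨ ¬recv)]: least fixpoint, start Z0 = Sat(AG (empty ∨ ¬recv)) = {s0, s1, s2, s3, s4}, add states in Sat(empty) with every successor in Z. Already a fixed point.
Sat(A[empty U AG (empty ∨ ¬recv)]) = {s0, s1, s2, s3, s4}

{s0, s1, s2, s3, s4}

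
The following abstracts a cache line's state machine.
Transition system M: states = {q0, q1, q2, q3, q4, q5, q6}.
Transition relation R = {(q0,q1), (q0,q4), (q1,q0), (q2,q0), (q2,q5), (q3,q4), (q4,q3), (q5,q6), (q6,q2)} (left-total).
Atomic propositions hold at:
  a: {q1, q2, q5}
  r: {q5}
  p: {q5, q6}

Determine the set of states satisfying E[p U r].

E[p U r]: least fixpoint, start Z0 = Sat(r) = {q5}, add states in Sat(p) with some successor in Z. Already a fixed point.
Sat(E[p U r]) = {q5}

{q5}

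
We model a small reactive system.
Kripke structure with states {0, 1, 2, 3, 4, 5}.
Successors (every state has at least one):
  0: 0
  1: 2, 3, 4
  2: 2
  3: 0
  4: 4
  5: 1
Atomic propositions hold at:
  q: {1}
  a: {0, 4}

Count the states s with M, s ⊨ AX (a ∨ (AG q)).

3

AG q: greatest fixpoint, start Z0 = {1}, keep only states in Sat with every successor in Z. Z1 = ∅; fixed.
Sat(AG q) = ∅
Sat(a ∨ (AG q)) = {0, 4}
Sat(AX (a ∨ (AG q))) = {s : every successor in {0, 4}} = {0, 3, 4}
|Sat(AX (a ∨ (AG q)))| = |{0, 3, 4}| = 3.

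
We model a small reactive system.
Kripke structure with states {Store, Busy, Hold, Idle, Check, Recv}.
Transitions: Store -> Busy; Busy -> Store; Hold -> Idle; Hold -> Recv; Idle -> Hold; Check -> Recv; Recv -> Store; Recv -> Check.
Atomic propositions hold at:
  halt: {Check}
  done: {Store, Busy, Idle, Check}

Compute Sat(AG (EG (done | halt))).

Sat(done | halt) = {Store, Busy, Idle, Check}
EG (done | halt): greatest fixpoint, start Z0 = {Store, Busy, Idle, Check}, keep only states in Sat with some successor in Z. Z1 = {Store, Busy}; fixed.
Sat(EG (done | halt)) = {Store, Busy}
AG (EG (done | halt)): greatest fixpoint, start Z0 = {Store, Busy}, keep only states in Sat with every successor in Z. Already a fixed point.
Sat(AG (EG (done | halt))) = {Store, Busy}

{Store, Busy}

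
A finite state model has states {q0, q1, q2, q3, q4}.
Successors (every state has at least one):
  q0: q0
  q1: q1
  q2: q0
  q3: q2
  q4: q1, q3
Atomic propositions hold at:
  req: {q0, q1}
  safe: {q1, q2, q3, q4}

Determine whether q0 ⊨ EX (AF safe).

AF safe: least fixpoint, start Z0 = {q1, q2, q3, q4}, add states with every successor in Z. Already a fixed point.
Sat(AF safe) = {q1, q2, q3, q4}
Sat(EX (AF safe)) = {s : some successor in {q1, q2, q3, q4}} = {q1, q3, q4}
q0 ∉ Sat(EX (AF safe)) = {q1, q3, q4}, so the formula does not hold at q0.

No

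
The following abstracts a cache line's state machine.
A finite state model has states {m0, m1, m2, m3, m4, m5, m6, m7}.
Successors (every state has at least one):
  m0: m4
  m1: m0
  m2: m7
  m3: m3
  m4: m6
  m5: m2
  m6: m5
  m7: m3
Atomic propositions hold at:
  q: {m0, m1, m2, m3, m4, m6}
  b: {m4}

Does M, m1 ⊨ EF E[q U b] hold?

Yes

E[q U b]: least fixpoint, start Z0 = Sat(b) = {m4}, add states in Sat(q) with some successor in Z. Z1 = {m0, m4}; Z2 = {m0, m1, m4}; fixed.
Sat(E[q U b]) = {m0, m1, m4}
EF E[q U b]: least fixpoint, start Z0 = {m0, m1, m4}, add states with some successor in Z. Already a fixed point.
Sat(EF E[q U b]) = {m0, m1, m4}
m1 ∈ Sat(EF E[q U b]) = {m0, m1, m4}, so the formula holds at m1.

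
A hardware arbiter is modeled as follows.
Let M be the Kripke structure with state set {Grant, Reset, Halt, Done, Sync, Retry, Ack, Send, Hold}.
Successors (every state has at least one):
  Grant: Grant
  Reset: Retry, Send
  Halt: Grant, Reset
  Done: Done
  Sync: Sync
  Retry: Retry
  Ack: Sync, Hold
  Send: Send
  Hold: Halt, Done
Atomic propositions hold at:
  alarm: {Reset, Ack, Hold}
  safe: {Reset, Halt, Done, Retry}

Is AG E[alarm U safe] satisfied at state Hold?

No

E[alarm U safe]: least fixpoint, start Z0 = Sat(safe) = {Reset, Halt, Done, Retry}, add states in Sat(alarm) with some successor in Z. Z1 = {Reset, Halt, Done, Retry, Hold}; Z2 = {Reset, Halt, Done, Retry, Ack, Hold}; fixed.
Sat(E[alarm U safe]) = {Reset, Halt, Done, Retry, Ack, Hold}
AG E[alarm U safe]: greatest fixpoint, start Z0 = {Reset, Halt, Done, Retry, Ack, Hold}, keep only states in Sat with every successor in Z. Z1 = {Done, Retry, Hold}; Z2 = {Done, Retry}; fixed.
Sat(AG E[alarm U safe]) = {Done, Retry}
Hold ∉ Sat(AG E[alarm U safe]) = {Done, Retry}, so the formula does not hold at Hold.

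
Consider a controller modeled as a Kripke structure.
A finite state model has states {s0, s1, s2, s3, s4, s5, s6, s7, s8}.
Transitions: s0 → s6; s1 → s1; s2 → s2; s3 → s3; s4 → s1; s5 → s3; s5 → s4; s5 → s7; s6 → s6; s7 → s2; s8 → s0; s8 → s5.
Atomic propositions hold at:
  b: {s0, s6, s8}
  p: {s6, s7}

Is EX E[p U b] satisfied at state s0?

Yes

E[p U b]: least fixpoint, start Z0 = Sat(b) = {s0, s6, s8}, add states in Sat(p) with some successor in Z. Already a fixed point.
Sat(E[p U b]) = {s0, s6, s8}
Sat(EX E[p U b]) = {s : some successor in {s0, s6, s8}} = {s0, s6, s8}
s0 ∈ Sat(EX E[p U b]) = {s0, s6, s8}, so the formula holds at s0.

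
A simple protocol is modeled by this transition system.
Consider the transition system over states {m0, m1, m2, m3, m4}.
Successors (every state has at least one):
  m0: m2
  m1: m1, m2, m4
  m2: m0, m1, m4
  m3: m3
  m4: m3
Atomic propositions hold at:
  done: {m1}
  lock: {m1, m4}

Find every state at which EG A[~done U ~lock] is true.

{m0, m2, m3, m4}

Sat(~done) = {m0, m2, m3, m4}
Sat(~lock) = {m0, m2, m3}
A[~done U ~lock]: least fixpoint, start Z0 = Sat(~lock) = {m0, m2, m3}, add states in Sat(~done) with every successor in Z. Z1 = {m0, m2, m3, m4}; fixed.
Sat(A[~done U ~lock]) = {m0, m2, m3, m4}
EG A[~done U ~lock]: greatest fixpoint, start Z0 = {m0, m2, m3, m4}, keep only states in Sat with some successor in Z. Already a fixed point.
Sat(EG A[~done U ~lock]) = {m0, m2, m3, m4}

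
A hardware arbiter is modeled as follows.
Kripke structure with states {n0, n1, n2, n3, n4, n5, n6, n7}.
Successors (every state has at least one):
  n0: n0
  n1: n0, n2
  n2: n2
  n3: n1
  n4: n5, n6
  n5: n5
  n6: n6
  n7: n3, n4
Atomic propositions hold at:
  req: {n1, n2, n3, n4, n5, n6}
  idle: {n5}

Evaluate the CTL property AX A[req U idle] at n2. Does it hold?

No

A[req U idle]: least fixpoint, start Z0 = Sat(idle) = {n5}, add states in Sat(req) with every successor in Z. Already a fixed point.
Sat(A[req U idle]) = {n5}
Sat(AX A[req U idle]) = {s : every successor in {n5}} = {n5}
n2 ∉ Sat(AX A[req U idle]) = {n5}, so the formula does not hold at n2.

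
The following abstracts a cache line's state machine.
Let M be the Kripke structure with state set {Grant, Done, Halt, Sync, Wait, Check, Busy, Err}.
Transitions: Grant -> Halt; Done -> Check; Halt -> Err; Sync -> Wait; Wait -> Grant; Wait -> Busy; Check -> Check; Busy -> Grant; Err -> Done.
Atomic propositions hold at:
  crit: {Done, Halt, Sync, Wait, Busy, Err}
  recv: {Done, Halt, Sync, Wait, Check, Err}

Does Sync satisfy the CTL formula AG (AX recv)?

Sat(AX recv) = {s : every successor in {Done, Halt, Sync, Wait, Check, Err}} = {Grant, Done, Halt, Sync, Check, Err}
AG (AX recv): greatest fixpoint, start Z0 = {Grant, Done, Halt, Sync, Check, Err}, keep only states in Sat with every successor in Z. Z1 = {Grant, Done, Halt, Check, Err}; fixed.
Sat(AG (AX recv)) = {Grant, Done, Halt, Check, Err}
Sync ∉ Sat(AG (AX recv)) = {Grant, Done, Halt, Check, Err}, so the formula does not hold at Sync.

No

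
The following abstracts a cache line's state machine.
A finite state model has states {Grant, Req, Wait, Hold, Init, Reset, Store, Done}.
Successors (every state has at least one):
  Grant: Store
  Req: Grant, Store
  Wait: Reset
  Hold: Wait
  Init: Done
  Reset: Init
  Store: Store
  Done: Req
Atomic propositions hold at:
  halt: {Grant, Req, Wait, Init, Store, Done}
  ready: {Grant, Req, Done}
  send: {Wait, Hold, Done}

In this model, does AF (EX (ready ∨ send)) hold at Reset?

Sat(ready ∨ send) = {Grant, Req, Wait, Hold, Done}
Sat(EX (ready ∨ send)) = {s : some successor in {Grant, Req, Wait, Hold, Done}} = {Req, Hold, Init, Done}
AF (EX (ready ∨ send)): least fixpoint, start Z0 = {Req, Hold, Init, Done}, add states with every successor in Z. Z1 = {Req, Hold, Init, Reset, Done}; Z2 = {Req, Wait, Hold, Init, Reset, Done}; fixed.
Sat(AF (EX (ready ∨ send))) = {Req, Wait, Hold, Init, Reset, Done}
Reset ∈ Sat(AF (EX (ready ∨ send))) = {Req, Wait, Hold, Init, Reset, Done}, so the formula holds at Reset.

Yes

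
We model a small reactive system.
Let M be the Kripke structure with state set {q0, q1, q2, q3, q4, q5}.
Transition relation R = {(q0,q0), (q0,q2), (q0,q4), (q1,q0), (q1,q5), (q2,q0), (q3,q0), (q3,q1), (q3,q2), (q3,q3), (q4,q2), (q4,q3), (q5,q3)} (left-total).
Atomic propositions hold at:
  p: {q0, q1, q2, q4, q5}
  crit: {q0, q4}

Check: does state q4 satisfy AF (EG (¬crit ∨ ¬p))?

Sat(¬crit) = {q1, q2, q3, q5}
Sat(¬p) = {q3}
Sat(¬crit ∨ ¬p) = {q1, q2, q3, q5}
EG (¬crit ∨ ¬p): greatest fixpoint, start Z0 = {q1, q2, q3, q5}, keep only states in Sat with some successor in Z. Z1 = {q1, q3, q5}; fixed.
Sat(EG (¬crit ∨ ¬p)) = {q1, q3, q5}
AF (EG (¬crit ∨ ¬p)): least fixpoint, start Z0 = {q1, q3, q5}, add states with every successor in Z. Already a fixed point.
Sat(AF (EG (¬crit ∨ ¬p))) = {q1, q3, q5}
q4 ∉ Sat(AF (EG (¬crit ∨ ¬p))) = {q1, q3, q5}, so the formula does not hold at q4.

No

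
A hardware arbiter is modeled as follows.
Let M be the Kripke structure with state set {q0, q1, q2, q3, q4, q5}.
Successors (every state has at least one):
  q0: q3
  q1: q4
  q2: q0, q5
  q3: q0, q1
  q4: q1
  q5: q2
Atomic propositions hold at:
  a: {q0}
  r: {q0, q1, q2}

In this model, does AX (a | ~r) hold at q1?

Yes

Sat(~r) = {q3, q4, q5}
Sat(a | ~r) = {q0, q3, q4, q5}
Sat(AX (a | ~r)) = {s : every successor in {q0, q3, q4, q5}} = {q0, q1, q2}
q1 ∈ Sat(AX (a | ~r)) = {q0, q1, q2}, so the formula holds at q1.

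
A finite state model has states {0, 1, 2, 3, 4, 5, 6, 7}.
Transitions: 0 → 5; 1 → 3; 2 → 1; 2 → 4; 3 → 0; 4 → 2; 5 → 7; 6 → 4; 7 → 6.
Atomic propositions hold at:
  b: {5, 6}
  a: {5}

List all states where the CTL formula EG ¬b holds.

{2, 4}

Sat(¬b) = {0, 1, 2, 3, 4, 7}
EG ¬b: greatest fixpoint, start Z0 = {0, 1, 2, 3, 4, 7}, keep only states in Sat with some successor in Z. Z1 = {1, 2, 3, 4}; Z2 = {1, 2, 4}; Z3 = {2, 4}; fixed.
Sat(EG ¬b) = {2, 4}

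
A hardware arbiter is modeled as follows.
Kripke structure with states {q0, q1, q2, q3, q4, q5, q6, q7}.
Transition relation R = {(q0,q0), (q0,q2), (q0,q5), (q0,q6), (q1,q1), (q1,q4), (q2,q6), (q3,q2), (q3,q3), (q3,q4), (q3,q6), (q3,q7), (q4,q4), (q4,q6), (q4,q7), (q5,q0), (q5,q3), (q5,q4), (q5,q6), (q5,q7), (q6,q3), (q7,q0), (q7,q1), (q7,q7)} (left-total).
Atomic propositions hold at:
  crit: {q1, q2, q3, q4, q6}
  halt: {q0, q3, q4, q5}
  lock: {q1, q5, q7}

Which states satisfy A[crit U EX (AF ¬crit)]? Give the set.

{q0, q2, q3, q4, q5, q6, q7}

Sat(¬crit) = {q0, q5, q7}
AF ¬crit: least fixpoint, start Z0 = {q0, q5, q7}, add states with every successor in Z. Already a fixed point.
Sat(AF ¬crit) = {q0, q5, q7}
Sat(EX (AF ¬crit)) = {s : some successor in {q0, q5, q7}} = {q0, q3, q4, q5, q7}
A[crit U EX (AF ¬crit)]: least fixpoint, start Z0 = Sat(EX (AF ¬crit)) = {q0, q3, q4, q5, q7}, add states in Sat(crit) with every successor in Z. Z1 = {q0, q3, q4, q5, q6, q7}; Z2 = {q0, q2, q3, q4, q5, q6, q7}; fixed.
Sat(A[crit U EX (AF ¬crit)]) = {q0, q2, q3, q4, q5, q6, q7}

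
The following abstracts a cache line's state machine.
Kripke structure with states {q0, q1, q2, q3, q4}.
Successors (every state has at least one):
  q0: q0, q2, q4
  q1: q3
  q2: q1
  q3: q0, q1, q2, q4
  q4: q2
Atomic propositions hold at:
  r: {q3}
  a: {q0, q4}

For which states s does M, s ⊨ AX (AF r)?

{q1, q2, q4}

AF r: least fixpoint, start Z0 = {q3}, add states with every successor in Z. Z1 = {q1, q3}; Z2 = {q1, q2, q3}; Z3 = {q1, q2, q3, q4}; fixed.
Sat(AF r) = {q1, q2, q3, q4}
Sat(AX (AF r)) = {s : every successor in {q1, q2, q3, q4}} = {q1, q2, q4}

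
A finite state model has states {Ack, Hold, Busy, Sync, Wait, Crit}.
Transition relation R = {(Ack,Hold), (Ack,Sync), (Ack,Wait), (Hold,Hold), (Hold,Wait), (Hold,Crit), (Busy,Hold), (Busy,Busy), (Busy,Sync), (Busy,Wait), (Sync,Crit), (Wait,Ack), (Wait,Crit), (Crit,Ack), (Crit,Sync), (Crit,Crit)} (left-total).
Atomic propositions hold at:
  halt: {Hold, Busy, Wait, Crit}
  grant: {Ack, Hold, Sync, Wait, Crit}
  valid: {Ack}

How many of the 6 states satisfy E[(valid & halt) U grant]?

Sat(valid & halt) = ∅
E[(valid & halt) U grant]: least fixpoint, start Z0 = Sat(grant) = {Ack, Hold, Sync, Wait, Crit}, add states in Sat(valid & halt) with some successor in Z. Already a fixed point.
Sat(E[(valid & halt) U grant]) = {Ack, Hold, Sync, Wait, Crit}
|Sat(E[(valid & halt) U grant])| = |{Ack, Hold, Sync, Wait, Crit}| = 5.

5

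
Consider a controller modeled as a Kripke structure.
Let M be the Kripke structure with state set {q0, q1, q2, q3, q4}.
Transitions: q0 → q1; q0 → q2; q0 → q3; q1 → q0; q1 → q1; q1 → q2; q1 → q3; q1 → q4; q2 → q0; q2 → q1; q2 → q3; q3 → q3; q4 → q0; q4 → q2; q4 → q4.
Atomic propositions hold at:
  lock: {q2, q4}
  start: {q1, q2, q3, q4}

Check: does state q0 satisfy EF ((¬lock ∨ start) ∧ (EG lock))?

Yes

Sat(¬lock) = {q0, q1, q3}
Sat(¬lock ∨ start) = {q0, q1, q2, q3, q4}
EG lock: greatest fixpoint, start Z0 = {q2, q4}, keep only states in Sat with some successor in Z. Z1 = {q4}; fixed.
Sat(EG lock) = {q4}
Sat((¬lock ∨ start) ∧ (EG lock)) = {q4}
EF ((¬lock ∨ start) ∧ (EG lock)): least fixpoint, start Z0 = {q4}, add states with some successor in Z. Z1 = {q1, q4}; Z2 = {q0, q1, q2, q4}; fixed.
Sat(EF ((¬lock ∨ start) ∧ (EG lock))) = {q0, q1, q2, q4}
q0 ∈ Sat(EF ((¬lock ∨ start) ∧ (EG lock))) = {q0, q1, q2, q4}, so the formula holds at q0.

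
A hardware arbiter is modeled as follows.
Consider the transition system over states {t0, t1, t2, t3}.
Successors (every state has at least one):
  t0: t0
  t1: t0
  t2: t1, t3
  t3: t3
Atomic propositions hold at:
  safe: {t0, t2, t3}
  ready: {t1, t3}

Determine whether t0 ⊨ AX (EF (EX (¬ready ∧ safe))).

Yes

Sat(¬ready) = {t0, t2}
Sat(¬ready ∧ safe) = {t0, t2}
Sat(EX (¬ready ∧ safe)) = {s : some successor in {t0, t2}} = {t0, t1}
EF (EX (¬ready ∧ safe)): least fixpoint, start Z0 = {t0, t1}, add states with some successor in Z. Z1 = {t0, t1, t2}; fixed.
Sat(EF (EX (¬ready ∧ safe))) = {t0, t1, t2}
Sat(AX (EF (EX (¬ready ∧ safe)))) = {s : every successor in {t0, t1, t2}} = {t0, t1}
t0 ∈ Sat(AX (EF (EX (¬ready ∧ safe)))) = {t0, t1}, so the formula holds at t0.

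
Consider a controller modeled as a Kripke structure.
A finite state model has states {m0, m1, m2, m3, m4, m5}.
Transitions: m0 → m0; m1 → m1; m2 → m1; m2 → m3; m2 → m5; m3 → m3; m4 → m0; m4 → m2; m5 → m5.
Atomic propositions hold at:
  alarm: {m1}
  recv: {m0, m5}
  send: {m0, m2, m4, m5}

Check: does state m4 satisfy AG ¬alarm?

No

Sat(¬alarm) = {m0, m2, m3, m4, m5}
AG ¬alarm: greatest fixpoint, start Z0 = {m0, m2, m3, m4, m5}, keep only states in Sat with every successor in Z. Z1 = {m0, m3, m4, m5}; Z2 = {m0, m3, m5}; fixed.
Sat(AG ¬alarm) = {m0, m3, m5}
m4 ∉ Sat(AG ¬alarm) = {m0, m3, m5}, so the formula does not hold at m4.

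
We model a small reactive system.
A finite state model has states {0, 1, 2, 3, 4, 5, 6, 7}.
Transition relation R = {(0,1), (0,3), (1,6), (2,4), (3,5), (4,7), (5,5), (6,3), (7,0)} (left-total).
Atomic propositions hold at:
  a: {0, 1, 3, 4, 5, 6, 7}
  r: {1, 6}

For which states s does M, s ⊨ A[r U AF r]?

{1, 6}

AF r: least fixpoint, start Z0 = {1, 6}, add states with every successor in Z. Already a fixed point.
Sat(AF r) = {1, 6}
A[r U AF r]: least fixpoint, start Z0 = Sat(AF r) = {1, 6}, add states in Sat(r) with every successor in Z. Already a fixed point.
Sat(A[r U AF r]) = {1, 6}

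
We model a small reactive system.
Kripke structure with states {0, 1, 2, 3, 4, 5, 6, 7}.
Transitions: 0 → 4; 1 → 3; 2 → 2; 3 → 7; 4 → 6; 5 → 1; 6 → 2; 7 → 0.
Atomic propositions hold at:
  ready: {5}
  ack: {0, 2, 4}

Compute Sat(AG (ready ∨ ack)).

Sat(ready ∨ ack) = {0, 2, 4, 5}
AG (ready ∨ ack): greatest fixpoint, start Z0 = {0, 2, 4, 5}, keep only states in Sat with every successor in Z. Z1 = {0, 2}; Z2 = {2}; fixed.
Sat(AG (ready ∨ ack)) = {2}

{2}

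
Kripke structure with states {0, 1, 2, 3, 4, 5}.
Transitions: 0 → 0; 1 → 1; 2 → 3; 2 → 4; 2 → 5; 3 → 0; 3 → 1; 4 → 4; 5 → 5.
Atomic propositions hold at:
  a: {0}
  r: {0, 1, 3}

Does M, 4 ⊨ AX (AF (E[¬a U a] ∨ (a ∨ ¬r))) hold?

Yes

Sat(¬a) = {1, 2, 3, 4, 5}
E[¬a U a]: least fixpoint, start Z0 = Sat(a) = {0}, add states in Sat(¬a) with some successor in Z. Z1 = {0, 3}; Z2 = {0, 2, 3}; fixed.
Sat(E[¬a U a]) = {0, 2, 3}
Sat(¬r) = {2, 4, 5}
Sat(a ∨ ¬r) = {0, 2, 4, 5}
Sat(E[¬a U a] ∨ (a ∨ ¬r)) = {0, 2, 3, 4, 5}
AF (E[¬a U a] ∨ (a ∨ ¬r)): least fixpoint, start Z0 = {0, 2, 3, 4, 5}, add states with every successor in Z. Already a fixed point.
Sat(AF (E[¬a U a] ∨ (a ∨ ¬r))) = {0, 2, 3, 4, 5}
Sat(AX (AF (E[¬a U a] ∨ (a ∨ ¬r)))) = {s : every successor in {0, 2, 3, 4, 5}} = {0, 2, 4, 5}
4 ∈ Sat(AX (AF (E[¬a U a] ∨ (a ∨ ¬r)))) = {0, 2, 4, 5}, so the formula holds at 4.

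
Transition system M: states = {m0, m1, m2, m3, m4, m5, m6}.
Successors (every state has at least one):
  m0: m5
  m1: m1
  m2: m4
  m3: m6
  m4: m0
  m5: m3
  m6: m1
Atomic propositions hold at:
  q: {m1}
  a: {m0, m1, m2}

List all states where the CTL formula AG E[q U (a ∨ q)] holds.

{m1}

Sat(a ∨ q) = {m0, m1, m2}
E[q U (a ∨ q)]: least fixpoint, start Z0 = Sat((a ∨ q)) = {m0, m1, m2}, add states in Sat(q) with some successor in Z. Already a fixed point.
Sat(E[q U (a ∨ q)]) = {m0, m1, m2}
AG E[q U (a ∨ q)]: greatest fixpoint, start Z0 = {m0, m1, m2}, keep only states in Sat with every successor in Z. Z1 = {m1}; fixed.
Sat(AG E[q U (a ∨ q)]) = {m1}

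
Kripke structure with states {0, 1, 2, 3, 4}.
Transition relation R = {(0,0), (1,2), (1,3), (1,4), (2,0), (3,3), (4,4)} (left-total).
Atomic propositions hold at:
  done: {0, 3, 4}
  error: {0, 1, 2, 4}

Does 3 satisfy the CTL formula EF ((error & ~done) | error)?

Sat(~done) = {1, 2}
Sat(error & ~done) = {1, 2}
Sat((error & ~done) | error) = {0, 1, 2, 4}
EF ((error & ~done) | error): least fixpoint, start Z0 = {0, 1, 2, 4}, add states with some successor in Z. Already a fixed point.
Sat(EF ((error & ~done) | error)) = {0, 1, 2, 4}
3 ∉ Sat(EF ((error & ~done) | error)) = {0, 1, 2, 4}, so the formula does not hold at 3.

No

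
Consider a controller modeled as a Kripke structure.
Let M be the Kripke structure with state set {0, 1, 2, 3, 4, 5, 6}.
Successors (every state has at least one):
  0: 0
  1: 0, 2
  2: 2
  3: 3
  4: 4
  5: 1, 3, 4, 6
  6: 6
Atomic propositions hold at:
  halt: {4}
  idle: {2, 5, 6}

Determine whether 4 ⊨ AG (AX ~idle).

Sat(~idle) = {0, 1, 3, 4}
Sat(AX ~idle) = {s : every successor in {0, 1, 3, 4}} = {0, 3, 4}
AG (AX ~idle): greatest fixpoint, start Z0 = {0, 3, 4}, keep only states in Sat with every successor in Z. Already a fixed point.
Sat(AG (AX ~idle)) = {0, 3, 4}
4 ∈ Sat(AG (AX ~idle)) = {0, 3, 4}, so the formula holds at 4.

Yes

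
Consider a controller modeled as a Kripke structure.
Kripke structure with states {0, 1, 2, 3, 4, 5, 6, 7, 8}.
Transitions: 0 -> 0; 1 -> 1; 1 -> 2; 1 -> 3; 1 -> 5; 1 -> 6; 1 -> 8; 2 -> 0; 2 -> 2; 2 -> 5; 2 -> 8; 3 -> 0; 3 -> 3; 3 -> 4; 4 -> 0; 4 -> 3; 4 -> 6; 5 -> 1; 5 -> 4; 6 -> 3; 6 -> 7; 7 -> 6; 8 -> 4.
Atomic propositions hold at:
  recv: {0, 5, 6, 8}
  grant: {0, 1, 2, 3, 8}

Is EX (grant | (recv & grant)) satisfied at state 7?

Sat(recv & grant) = {0, 8}
Sat(grant | (recv & grant)) = {0, 1, 2, 3, 8}
Sat(EX (grant | (recv & grant))) = {s : some successor in {0, 1, 2, 3, 8}} = {0, 1, 2, 3, 4, 5, 6}
7 ∉ Sat(EX (grant | (recv & grant))) = {0, 1, 2, 3, 4, 5, 6}, so the formula does not hold at 7.

No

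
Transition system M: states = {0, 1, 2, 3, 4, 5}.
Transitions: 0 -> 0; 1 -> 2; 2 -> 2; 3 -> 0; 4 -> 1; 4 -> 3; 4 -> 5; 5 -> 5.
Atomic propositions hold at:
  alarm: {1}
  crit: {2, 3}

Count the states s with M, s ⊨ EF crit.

4

EF crit: least fixpoint, start Z0 = {2, 3}, add states with some successor in Z. Z1 = {1, 2, 3, 4}; fixed.
Sat(EF crit) = {1, 2, 3, 4}
|Sat(EF crit)| = |{1, 2, 3, 4}| = 4.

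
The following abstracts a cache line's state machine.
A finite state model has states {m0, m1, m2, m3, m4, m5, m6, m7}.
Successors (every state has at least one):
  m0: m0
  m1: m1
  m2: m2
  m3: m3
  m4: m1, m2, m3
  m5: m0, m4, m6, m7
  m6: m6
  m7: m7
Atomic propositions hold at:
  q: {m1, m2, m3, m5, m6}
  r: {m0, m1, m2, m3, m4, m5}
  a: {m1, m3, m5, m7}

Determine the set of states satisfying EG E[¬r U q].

{m1, m2, m3, m5, m6}

Sat(¬r) = {m6, m7}
E[¬r U q]: least fixpoint, start Z0 = Sat(q) = {m1, m2, m3, m5, m6}, add states in Sat(¬r) with some successor in Z. Already a fixed point.
Sat(E[¬r U q]) = {m1, m2, m3, m5, m6}
EG E[¬r U q]: greatest fixpoint, start Z0 = {m1, m2, m3, m5, m6}, keep only states in Sat with some successor in Z. Already a fixed point.
Sat(EG E[¬r U q]) = {m1, m2, m3, m5, m6}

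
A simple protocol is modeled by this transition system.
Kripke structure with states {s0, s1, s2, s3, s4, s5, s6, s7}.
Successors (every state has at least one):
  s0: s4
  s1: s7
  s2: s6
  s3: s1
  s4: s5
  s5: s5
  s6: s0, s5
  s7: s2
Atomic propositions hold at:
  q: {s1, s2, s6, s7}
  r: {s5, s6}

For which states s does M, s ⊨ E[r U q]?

E[r U q]: least fixpoint, start Z0 = Sat(q) = {s1, s2, s6, s7}, add states in Sat(r) with some successor in Z. Already a fixed point.
Sat(E[r U q]) = {s1, s2, s6, s7}

{s1, s2, s6, s7}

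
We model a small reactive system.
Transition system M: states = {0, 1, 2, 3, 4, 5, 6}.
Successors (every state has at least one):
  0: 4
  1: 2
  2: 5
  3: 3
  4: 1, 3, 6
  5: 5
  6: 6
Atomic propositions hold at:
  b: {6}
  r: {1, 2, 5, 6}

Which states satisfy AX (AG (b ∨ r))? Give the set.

{1, 2, 5, 6}

Sat(b ∨ r) = {1, 2, 5, 6}
AG (b ∨ r): greatest fixpoint, start Z0 = {1, 2, 5, 6}, keep only states in Sat with every successor in Z. Already a fixed point.
Sat(AG (b ∨ r)) = {1, 2, 5, 6}
Sat(AX (AG (b ∨ r))) = {s : every successor in {1, 2, 5, 6}} = {1, 2, 5, 6}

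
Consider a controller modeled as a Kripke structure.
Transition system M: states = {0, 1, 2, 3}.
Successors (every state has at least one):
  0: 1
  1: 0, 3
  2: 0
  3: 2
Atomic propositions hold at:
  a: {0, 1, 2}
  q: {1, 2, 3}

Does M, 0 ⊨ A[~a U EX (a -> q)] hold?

Sat(~a) = {3}
Sat(a -> q) = {1, 2, 3}
Sat(EX (a -> q)) = {s : some successor in {1, 2, 3}} = {0, 1, 3}
A[~a U EX (a -> q)]: least fixpoint, start Z0 = Sat(EX (a -> q)) = {0, 1, 3}, add states in Sat(~a) with every successor in Z. Already a fixed point.
Sat(A[~a U EX (a -> q)]) = {0, 1, 3}
0 ∈ Sat(A[~a U EX (a -> q)]) = {0, 1, 3}, so the formula holds at 0.

Yes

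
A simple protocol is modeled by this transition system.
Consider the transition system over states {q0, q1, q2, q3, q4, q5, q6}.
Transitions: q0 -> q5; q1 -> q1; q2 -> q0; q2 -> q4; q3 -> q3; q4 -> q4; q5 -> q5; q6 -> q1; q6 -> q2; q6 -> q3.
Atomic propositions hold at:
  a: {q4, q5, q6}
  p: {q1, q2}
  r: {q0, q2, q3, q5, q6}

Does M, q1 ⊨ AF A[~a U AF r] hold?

Sat(~a) = {q0, q1, q2, q3}
AF r: least fixpoint, start Z0 = {q0, q2, q3, q5, q6}, add states with every successor in Z. Already a fixed point.
Sat(AF r) = {q0, q2, q3, q5, q6}
A[~a U AF r]: least fixpoint, start Z0 = Sat(AF r) = {q0, q2, q3, q5, q6}, add states in Sat(~a) with every successor in Z. Already a fixed point.
Sat(A[~a U AF r]) = {q0, q2, q3, q5, q6}
AF A[~a U AF r]: least fixpoint, start Z0 = {q0, q2, q3, q5, q6}, add states with every successor in Z. Already a fixed point.
Sat(AF A[~a U AF r]) = {q0, q2, q3, q5, q6}
q1 ∉ Sat(AF A[~a U AF r]) = {q0, q2, q3, q5, q6}, so the formula does not hold at q1.

No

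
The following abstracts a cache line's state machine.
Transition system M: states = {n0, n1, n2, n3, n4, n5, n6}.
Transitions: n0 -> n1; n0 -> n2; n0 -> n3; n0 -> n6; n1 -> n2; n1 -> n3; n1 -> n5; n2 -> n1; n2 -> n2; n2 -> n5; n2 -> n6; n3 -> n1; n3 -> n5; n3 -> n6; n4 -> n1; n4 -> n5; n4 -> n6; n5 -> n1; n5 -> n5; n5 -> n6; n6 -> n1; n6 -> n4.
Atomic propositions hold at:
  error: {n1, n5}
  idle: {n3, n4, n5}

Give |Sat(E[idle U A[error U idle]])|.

3

A[error U idle]: least fixpoint, start Z0 = Sat(idle) = {n3, n4, n5}, add states in Sat(error) with every successor in Z. Already a fixed point.
Sat(A[error U idle]) = {n3, n4, n5}
E[idle U A[error U idle]]: least fixpoint, start Z0 = Sat(A[error U idle]) = {n3, n4, n5}, add states in Sat(idle) with some successor in Z. Already a fixed point.
Sat(E[idle U A[error U idle]]) = {n3, n4, n5}
|Sat(E[idle U A[error U idle]])| = |{n3, n4, n5}| = 3.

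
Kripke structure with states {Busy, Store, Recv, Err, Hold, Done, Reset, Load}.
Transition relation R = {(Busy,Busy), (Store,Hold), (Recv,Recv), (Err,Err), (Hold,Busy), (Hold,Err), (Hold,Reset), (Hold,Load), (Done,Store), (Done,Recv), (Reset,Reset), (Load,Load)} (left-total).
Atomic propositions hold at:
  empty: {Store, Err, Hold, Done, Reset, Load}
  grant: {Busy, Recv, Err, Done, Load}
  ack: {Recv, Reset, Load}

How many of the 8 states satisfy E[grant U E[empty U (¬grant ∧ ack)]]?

4

Sat(¬grant) = {Store, Hold, Reset}
Sat(¬grant ∧ ack) = {Reset}
E[empty U (¬grant ∧ ack)]: least fixpoint, start Z0 = Sat((¬grant ∧ ack)) = {Reset}, add states in Sat(empty) with some successor in Z. Z1 = {Hold, Reset}; Z2 = {Store, Hold, Reset}; Z3 = {Store, Hold, Done, Reset}; fixed.
Sat(E[empty U (¬grant ∧ ack)]) = {Store, Hold, Done, Reset}
E[grant U E[empty U (¬grant ∧ ack)]]: least fixpoint, start Z0 = Sat(E[empty U (¬grant ∧ ack)]) = {Store, Hold, Done, Reset}, add states in Sat(grant) with some successor in Z. Already a fixed point.
Sat(E[grant U E[empty U (¬grant ∧ ack)]]) = {Store, Hold, Done, Reset}
|Sat(E[grant U E[empty U (¬grant ∧ ack)]])| = |{Store, Hold, Done, Reset}| = 4.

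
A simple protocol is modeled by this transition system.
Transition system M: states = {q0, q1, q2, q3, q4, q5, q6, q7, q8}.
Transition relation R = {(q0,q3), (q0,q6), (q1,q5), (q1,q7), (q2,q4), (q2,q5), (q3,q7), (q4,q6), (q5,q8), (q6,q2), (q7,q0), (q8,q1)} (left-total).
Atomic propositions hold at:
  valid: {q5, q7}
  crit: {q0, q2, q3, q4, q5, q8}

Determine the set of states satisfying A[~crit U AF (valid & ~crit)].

{q3, q7}

Sat(~crit) = {q1, q6, q7}
Sat(valid & ~crit) = {q7}
AF (valid & ~crit): least fixpoint, start Z0 = {q7}, add states with every successor in Z. Z1 = {q3, q7}; fixed.
Sat(AF (valid & ~crit)) = {q3, q7}
A[~crit U AF (valid & ~crit)]: least fixpoint, start Z0 = Sat(AF (valid & ~crit)) = {q3, q7}, add states in Sat(~crit) with every successor in Z. Already a fixed point.
Sat(A[~crit U AF (valid & ~crit)]) = {q3, q7}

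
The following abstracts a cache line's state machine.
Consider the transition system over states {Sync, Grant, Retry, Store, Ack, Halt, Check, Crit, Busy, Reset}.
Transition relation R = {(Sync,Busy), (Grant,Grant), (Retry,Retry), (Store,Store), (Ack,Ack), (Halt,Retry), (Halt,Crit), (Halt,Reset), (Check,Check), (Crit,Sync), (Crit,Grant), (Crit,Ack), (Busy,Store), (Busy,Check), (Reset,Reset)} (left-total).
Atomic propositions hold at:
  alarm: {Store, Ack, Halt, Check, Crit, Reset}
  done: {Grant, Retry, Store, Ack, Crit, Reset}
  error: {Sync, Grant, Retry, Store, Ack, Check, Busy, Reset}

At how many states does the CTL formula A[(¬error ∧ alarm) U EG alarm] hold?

6

Sat(¬error) = {Halt, Crit}
Sat(¬error ∧ alarm) = {Halt, Crit}
EG alarm: greatest fixpoint, start Z0 = {Store, Ack, Halt, Check, Crit, Reset}, keep only states in Sat with some successor in Z. Already a fixed point.
Sat(EG alarm) = {Store, Ack, Halt, Check, Crit, Reset}
A[(¬error ∧ alarm) U EG alarm]: least fixpoint, start Z0 = Sat(EG alarm) = {Store, Ack, Halt, Check, Crit, Reset}, add states in Sat(¬error ∧ alarm) with every successor in Z. Already a fixed point.
Sat(A[(¬error ∧ alarm) U EG alarm]) = {Store, Ack, Halt, Check, Crit, Reset}
|Sat(A[(¬error ∧ alarm) U EG alarm])| = |{Store, Ack, Halt, Check, Crit, Reset}| = 6.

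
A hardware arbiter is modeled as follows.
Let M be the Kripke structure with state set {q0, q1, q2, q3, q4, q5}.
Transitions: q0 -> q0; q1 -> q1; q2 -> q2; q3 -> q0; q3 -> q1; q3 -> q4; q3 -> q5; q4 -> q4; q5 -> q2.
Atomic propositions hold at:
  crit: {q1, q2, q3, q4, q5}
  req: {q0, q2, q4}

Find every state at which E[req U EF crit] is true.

EF crit: least fixpoint, start Z0 = {q1, q2, q3, q4, q5}, add states with some successor in Z. Already a fixed point.
Sat(EF crit) = {q1, q2, q3, q4, q5}
E[req U EF crit]: least fixpoint, start Z0 = Sat(EF crit) = {q1, q2, q3, q4, q5}, add states in Sat(req) with some successor in Z. Already a fixed point.
Sat(E[req U EF crit]) = {q1, q2, q3, q4, q5}

{q1, q2, q3, q4, q5}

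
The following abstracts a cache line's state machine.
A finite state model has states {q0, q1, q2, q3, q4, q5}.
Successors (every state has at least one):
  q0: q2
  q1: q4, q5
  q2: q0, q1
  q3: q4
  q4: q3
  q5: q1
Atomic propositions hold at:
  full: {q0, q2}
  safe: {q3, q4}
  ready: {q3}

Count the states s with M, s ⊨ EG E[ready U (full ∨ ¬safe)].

Sat(¬safe) = {q0, q1, q2, q5}
Sat(full ∨ ¬safe) = {q0, q1, q2, q5}
E[ready U (full ∨ ¬safe)]: least fixpoint, start Z0 = Sat((full ∨ ¬safe)) = {q0, q1, q2, q5}, add states in Sat(ready) with some successor in Z. Already a fixed point.
Sat(E[ready U (full ∨ ¬safe)]) = {q0, q1, q2, q5}
EG E[ready U (full ∨ ¬safe)]: greatest fixpoint, start Z0 = {q0, q1, q2, q5}, keep only states in Sat with some successor in Z. Already a fixed point.
Sat(EG E[ready U (full ∨ ¬safe)]) = {q0, q1, q2, q5}
|Sat(EG E[ready U (full ∨ ¬safe)])| = |{q0, q1, q2, q5}| = 4.

4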